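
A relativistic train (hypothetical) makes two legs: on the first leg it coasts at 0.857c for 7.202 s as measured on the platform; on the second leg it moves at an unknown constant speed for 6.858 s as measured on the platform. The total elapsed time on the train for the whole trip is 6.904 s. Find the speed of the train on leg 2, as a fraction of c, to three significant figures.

Leg 1: γ = 1/√(1 − 0.857²) = 1/√0.2656 = 1.941; τ_1 = 7.202/1.941 = 3.711 s.
Leg 2: speed unknown; τ_2 = 6.858/γ_2.
Total proper time: 3.711 + τ_2 = 6.904, so τ_2 = 6.904 − 3.711 = 3.193 s.
γ_2 = 6.858/3.193 = 2.148; β = √(1 − 1/γ²) = √0.7833.

β = 0.885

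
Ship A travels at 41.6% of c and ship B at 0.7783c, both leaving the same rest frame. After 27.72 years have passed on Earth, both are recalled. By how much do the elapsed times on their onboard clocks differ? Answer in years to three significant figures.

A: β = 0.416; γ = 1/√(1 − 0.416²) = 1/√0.8269 = 1.100; τ_A = 27.72/1.100 = 25.21 years.
B: γ = 1/√(1 − 0.7783²) = 1/√0.3942 = 1.593; τ_B = 27.72/1.593 = 17.41 years.

|τ_A − τ_B| = 7.80 years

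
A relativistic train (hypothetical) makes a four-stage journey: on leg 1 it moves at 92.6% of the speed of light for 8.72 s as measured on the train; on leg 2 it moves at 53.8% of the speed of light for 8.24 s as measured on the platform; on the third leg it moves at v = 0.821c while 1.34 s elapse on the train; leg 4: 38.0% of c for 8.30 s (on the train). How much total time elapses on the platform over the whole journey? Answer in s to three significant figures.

Δt = 42.7 s

Leg 1: β = 0.926; γ = 1/√(1 − 0.926²) = 1/√0.1425 = 2.649; Δt_1 = 2.649 × 8.72 = 23.10 s.
Leg 2: 8.24 s is already measured on the platform.
Leg 3: γ = 1/√(1 − 0.821²) = 1/√0.3260 = 1.752; Δt_3 = 1.752 × 1.34 = 2.347 s.
Leg 4: β = 0.380; γ = 1/√(1 − 0.380²) = 1/√0.8556 = 1.081; Δt_4 = 1.081 × 8.30 = 8.973 s.
Total: 23.10 + 8.240 + 2.347 + 8.973 s.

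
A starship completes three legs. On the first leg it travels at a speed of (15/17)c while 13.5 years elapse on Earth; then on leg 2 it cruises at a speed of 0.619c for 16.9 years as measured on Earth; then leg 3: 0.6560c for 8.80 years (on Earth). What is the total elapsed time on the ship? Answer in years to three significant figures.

τ = 26.3 years

Leg 1: γ = 1/√(1 − (15/17)²) = 17/8 = 2.125; τ_1 = 13.5/2.125 = 6.353 years.
Leg 2: γ = 1/√(1 − 0.619²) = 1/√0.6168 = 1.273; τ_2 = 16.9/1.273 = 13.27 years.
Leg 3: γ = 1/√(1 − 0.6560²) = 1/√0.5697 = 1.325; τ_3 = 8.80/1.325 = 6.642 years.
Total: 6.353 + 13.27 + 6.642 years.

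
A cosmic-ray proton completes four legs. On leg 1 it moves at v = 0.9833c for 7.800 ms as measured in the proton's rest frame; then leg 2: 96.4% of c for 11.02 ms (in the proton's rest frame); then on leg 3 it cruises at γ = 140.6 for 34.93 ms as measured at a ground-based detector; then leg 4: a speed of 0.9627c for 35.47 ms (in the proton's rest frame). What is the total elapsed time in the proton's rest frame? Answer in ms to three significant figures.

Leg 1: 7.800 ms is already measured in the proton's rest frame.
Leg 2: 11.02 ms is already measured in the proton's rest frame.
Leg 3: γ = 140.6; τ_3 = 34.93/140.6 = 0.2484 ms.
Leg 4: 35.47 ms is already measured in the proton's rest frame.
Total: 7.800 + 11.02 + 0.2484 + 35.47 ms.

τ = 54.5 ms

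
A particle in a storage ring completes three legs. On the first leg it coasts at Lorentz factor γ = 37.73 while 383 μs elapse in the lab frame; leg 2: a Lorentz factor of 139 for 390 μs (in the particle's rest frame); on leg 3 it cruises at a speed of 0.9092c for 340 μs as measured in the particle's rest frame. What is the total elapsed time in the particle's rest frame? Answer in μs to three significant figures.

τ = 740 μs

Leg 1: γ = 37.73; τ_1 = 383/37.73 = 10.15 μs.
Leg 2: 390 μs is already measured in the particle's rest frame.
Leg 3: 340 μs is already measured in the particle's rest frame.
Total: 10.15 + 390.0 + 340.0 μs.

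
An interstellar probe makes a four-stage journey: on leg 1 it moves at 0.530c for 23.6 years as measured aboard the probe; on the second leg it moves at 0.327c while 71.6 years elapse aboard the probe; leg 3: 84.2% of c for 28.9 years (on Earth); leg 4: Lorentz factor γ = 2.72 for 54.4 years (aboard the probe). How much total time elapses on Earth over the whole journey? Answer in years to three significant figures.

Δt = 280 years

Leg 1: γ = 1/√(1 − 0.530²) = 1/√0.7191 = 1.179; Δt_1 = 1.179 × 23.6 = 27.83 years.
Leg 2: γ = 1/√(1 − 0.327²) = 1/√0.8931 = 1.058; Δt_2 = 1.058 × 71.6 = 75.77 years.
Leg 3: 28.9 years is already measured on Earth.
Leg 4: γ = 2.72; Δt_4 = 2.720 × 54.4 = 148.0 years.
Total: 27.83 + 75.77 + 28.90 + 148.0 years.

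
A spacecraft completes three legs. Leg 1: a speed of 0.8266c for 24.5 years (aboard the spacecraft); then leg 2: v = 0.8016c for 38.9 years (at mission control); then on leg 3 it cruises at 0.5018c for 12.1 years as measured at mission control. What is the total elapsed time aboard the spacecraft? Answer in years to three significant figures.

τ = 58.2 years

Leg 1: 24.5 years is already measured aboard the spacecraft.
Leg 2: γ = 1/√(1 − 0.8016²) = 1/√0.3574 = 1.673; τ_2 = 38.9/1.673 = 23.26 years.
Leg 3: γ = 1/√(1 − 0.5018²) = 1/√0.7482 = 1.156; τ_3 = 12.1/1.156 = 10.47 years.
Total: 24.50 + 23.26 + 10.47 years.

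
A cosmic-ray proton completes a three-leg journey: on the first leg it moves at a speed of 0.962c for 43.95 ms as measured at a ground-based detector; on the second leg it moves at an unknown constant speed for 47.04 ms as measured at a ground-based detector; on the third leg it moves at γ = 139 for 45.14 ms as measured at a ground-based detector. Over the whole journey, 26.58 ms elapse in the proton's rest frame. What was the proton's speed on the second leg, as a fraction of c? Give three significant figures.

Leg 1: γ = 1/√(1 − 0.962²) = 1/√0.07456 = 3.662; τ_1 = 43.95/3.662 = 12.00 ms.
Leg 2: speed unknown; τ_2 = 47.04/γ_2.
Leg 3: γ = 139; τ_3 = 45.14/139.0 = 0.3247 ms.
Total proper time: 12.00 + τ_2 + 0.3247 = 26.58, so τ_2 = 26.58 − 12.33 = 14.25 ms.
γ_2 = 47.04/14.25 = 3.300; β = √(1 − 1/γ²) = √0.9082.

β = 0.953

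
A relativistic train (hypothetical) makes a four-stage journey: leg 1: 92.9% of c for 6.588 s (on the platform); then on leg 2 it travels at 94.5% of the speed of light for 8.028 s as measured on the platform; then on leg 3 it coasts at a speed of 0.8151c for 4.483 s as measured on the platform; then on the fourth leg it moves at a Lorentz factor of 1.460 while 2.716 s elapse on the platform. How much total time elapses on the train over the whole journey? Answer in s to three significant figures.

Leg 1: β = 0.929; γ = 1/√(1 − 0.929²) = 1/√0.1370 = 2.702; τ_1 = 6.588/2.702 = 2.438 s.
Leg 2: β = 0.945; γ = 1/√(1 − 0.945²) = 1/√0.1070 = 3.057; τ_2 = 8.028/3.057 = 2.626 s.
Leg 3: γ = 1/√(1 − 0.8151²) = 1/√0.3356 = 1.726; τ_3 = 4.483/1.726 = 2.597 s.
Leg 4: γ = 1.460; τ_4 = 2.716/1.460 = 1.860 s.
Total: 2.438 + 2.626 + 2.597 + 1.860 s.

τ = 9.52 s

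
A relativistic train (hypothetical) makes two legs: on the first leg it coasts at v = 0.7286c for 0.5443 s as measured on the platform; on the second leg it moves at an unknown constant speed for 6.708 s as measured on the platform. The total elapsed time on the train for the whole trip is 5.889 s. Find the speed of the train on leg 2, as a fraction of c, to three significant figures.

Leg 1: γ = 1/√(1 − 0.7286²) = 1/√0.4691 = 1.460; τ_1 = 0.5443/1.460 = 0.3728 s.
Leg 2: speed unknown; τ_2 = 6.708/γ_2.
Total proper time: 0.3728 + τ_2 = 5.889, so τ_2 = 5.889 − 0.3728 = 5.516 s.
γ_2 = 6.708/5.516 = 1.216; β = √(1 − 1/γ²) = √0.3238.

β = 0.569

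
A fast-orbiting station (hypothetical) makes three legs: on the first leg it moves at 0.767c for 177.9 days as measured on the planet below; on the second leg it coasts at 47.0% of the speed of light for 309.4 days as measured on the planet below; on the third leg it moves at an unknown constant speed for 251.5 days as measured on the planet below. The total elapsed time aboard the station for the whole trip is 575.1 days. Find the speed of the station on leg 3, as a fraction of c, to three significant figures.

Leg 1: γ = 1/√(1 − 0.767²) = 1/√0.4117 = 1.558; τ_1 = 177.9/1.558 = 114.1 days.
Leg 2: β = 0.470; γ = 1/√(1 − 0.470²) = 1/√0.7791 = 1.133; τ_2 = 309.4/1.133 = 273.1 days.
Leg 3: speed unknown; τ_3 = 251.5/γ_3.
Total proper time: 114.1 + 273.1 + τ_3 = 575.1, so τ_3 = 575.1 − 387.2 = 187.9 days.
γ_3 = 251.5/187.9 = 1.339; β = √(1 − 1/γ²) = √0.4421.

β = 0.665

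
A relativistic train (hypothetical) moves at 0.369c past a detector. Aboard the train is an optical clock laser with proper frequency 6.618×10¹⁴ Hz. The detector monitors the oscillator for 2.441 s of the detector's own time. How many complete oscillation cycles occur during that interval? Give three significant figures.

γ = 1/√(1 − 0.369²) = 1/√0.8638 = 1.076
During 2.441 s of lab time, the oscillator's proper time advances by τ = Δt/γ = 2.441/1.076 = 2.269 s = 2.269×10⁰ s.
N = f × τ = 6.618×10¹⁴ × 2.269×10⁰ = 1.501×10¹⁵.

N = 1.50×10¹⁵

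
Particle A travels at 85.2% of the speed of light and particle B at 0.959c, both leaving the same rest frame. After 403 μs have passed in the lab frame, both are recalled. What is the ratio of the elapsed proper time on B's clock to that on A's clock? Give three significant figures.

τ_B/τ_A = 0.541

A: β = 0.852; γ = 1/√(1 − 0.852²) = 1/√0.2741 = 1.910. B: γ = 1/√(1 − 0.959²) = 1/√0.08032 = 3.529.
τ_A/τ_B = γ_B/γ_A = 3.529/1.910 = 1.847, so τ_B/τ_A = 0.5413.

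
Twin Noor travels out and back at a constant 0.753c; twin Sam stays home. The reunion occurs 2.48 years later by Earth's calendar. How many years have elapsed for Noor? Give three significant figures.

γ = 1/√(1 − 0.753²) = 1/√0.4330 = 1.520
Noor's clock measures proper time along the trip: τ = Δt/γ = 2.48/1.520 years.

τ = 1.63 years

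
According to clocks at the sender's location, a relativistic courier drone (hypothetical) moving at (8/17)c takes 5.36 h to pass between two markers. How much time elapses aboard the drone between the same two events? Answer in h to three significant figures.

γ = 1/√(1 − (8/17)²) = 17/15 ≈ 1.133
The interval measured at the sender's location is the dilated one; the clock aboard the drone measures the proper time τ = Δt/γ = 5.36/1.133 h.

τ = 4.73 h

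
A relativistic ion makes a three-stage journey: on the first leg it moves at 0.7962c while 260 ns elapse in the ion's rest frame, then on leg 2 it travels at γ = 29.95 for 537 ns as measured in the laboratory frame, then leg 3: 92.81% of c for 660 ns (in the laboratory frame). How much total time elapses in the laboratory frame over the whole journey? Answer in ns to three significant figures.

Δt = 1630 ns

Leg 1: γ = 1/√(1 − 0.7962²) = 1/√0.3661 = 1.653; Δt_1 = 1.653 × 260 = 429.7 ns.
Leg 2: 537 ns is already measured in the laboratory frame.
Leg 3: 660 ns is already measured in the laboratory frame.
Total: 429.7 + 537.0 + 660.0 ns.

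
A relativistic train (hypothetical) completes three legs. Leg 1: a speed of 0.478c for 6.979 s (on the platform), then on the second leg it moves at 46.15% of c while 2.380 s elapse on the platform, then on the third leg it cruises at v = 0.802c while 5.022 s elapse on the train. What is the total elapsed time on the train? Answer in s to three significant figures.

Leg 1: γ = 1/√(1 − 0.478²) = 1/√0.7715 = 1.138; τ_1 = 6.979/1.138 = 6.130 s.
Leg 2: β = 0.4615; γ = 1/√(1 − 0.4615²) = 1/√0.7870 = 1.127; τ_2 = 2.380/1.127 = 2.111 s.
Leg 3: 5.022 s is already measured on the train.
Total: 6.130 + 2.111 + 5.022 s.

τ = 13.3 s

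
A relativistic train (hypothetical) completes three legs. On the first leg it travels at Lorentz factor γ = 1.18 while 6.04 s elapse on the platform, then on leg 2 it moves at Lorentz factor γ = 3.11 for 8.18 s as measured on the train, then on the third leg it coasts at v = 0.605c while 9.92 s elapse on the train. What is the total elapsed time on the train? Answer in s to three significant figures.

Leg 1: γ = 1.18; τ_1 = 6.04/1.180 = 5.119 s.
Leg 2: 8.18 s is already measured on the train.
Leg 3: 9.92 s is already measured on the train.
Total: 5.119 + 8.180 + 9.920 s.

τ = 23.2 s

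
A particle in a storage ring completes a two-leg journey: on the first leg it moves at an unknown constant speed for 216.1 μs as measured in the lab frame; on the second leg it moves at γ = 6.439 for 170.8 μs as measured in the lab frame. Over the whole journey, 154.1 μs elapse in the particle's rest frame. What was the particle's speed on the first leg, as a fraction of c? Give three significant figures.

Leg 1: speed unknown; τ_1 = 216.1/γ_1.
Leg 2: γ = 6.439; τ_2 = 170.8/6.439 = 26.53 μs.
Total proper time: τ_1 + 26.53 = 154.1, so τ_1 = 154.1 − 26.53 = 127.6 μs.
γ_1 = 216.1/127.6 = 1.694; β = √(1 − 1/γ²) = √0.6515.

β = 0.807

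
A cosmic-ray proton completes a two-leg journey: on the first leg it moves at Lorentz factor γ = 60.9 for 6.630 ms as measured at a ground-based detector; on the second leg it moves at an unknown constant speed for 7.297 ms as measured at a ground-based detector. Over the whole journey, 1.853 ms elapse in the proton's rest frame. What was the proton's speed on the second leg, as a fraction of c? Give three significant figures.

β = 0.971

Leg 1: γ = 60.9; τ_1 = 6.630/60.90 = 0.1089 ms.
Leg 2: speed unknown; τ_2 = 7.297/γ_2.
Total proper time: 0.1089 + τ_2 = 1.853, so τ_2 = 1.853 − 0.1089 = 1.744 ms.
γ_2 = 7.297/1.744 = 4.184; β = √(1 − 1/γ²) = √0.9429.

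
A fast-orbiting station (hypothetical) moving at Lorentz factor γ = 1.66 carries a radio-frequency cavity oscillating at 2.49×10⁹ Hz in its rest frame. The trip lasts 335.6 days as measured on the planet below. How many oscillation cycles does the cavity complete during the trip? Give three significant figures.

N = 4.35×10¹⁶

γ = 1.66
The oscillator's own cycle count is N = f × τ where τ is the proper time aboard the station. τ = Δt/γ = 335.6/1.660 = 202.2 days = 1.747×10⁷ s.
N = 2.49×10⁹ × 1.747×10⁷ = 4.349×10¹⁶.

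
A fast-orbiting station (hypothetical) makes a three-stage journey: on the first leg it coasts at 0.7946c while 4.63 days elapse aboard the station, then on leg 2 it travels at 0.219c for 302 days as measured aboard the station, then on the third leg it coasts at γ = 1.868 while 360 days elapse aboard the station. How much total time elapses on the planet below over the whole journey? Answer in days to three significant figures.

Leg 1: γ = 1/√(1 − 0.7946²) = 1/√0.3686 = 1.647; Δt_1 = 1.647 × 4.63 = 7.626 days.
Leg 2: γ = 1/√(1 − 0.219²) = 1/√0.9520 = 1.025; Δt_2 = 1.025 × 302 = 309.5 days.
Leg 3: γ = 1.868; Δt_3 = 1.868 × 360 = 672.5 days.
Total: 7.626 + 309.5 + 672.5 days.

Δt = 990 days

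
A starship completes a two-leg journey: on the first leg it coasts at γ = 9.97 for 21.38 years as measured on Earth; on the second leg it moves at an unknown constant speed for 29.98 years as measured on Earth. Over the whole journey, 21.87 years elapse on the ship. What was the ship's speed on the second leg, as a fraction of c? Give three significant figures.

β = 0.753

Leg 1: γ = 9.97; τ_1 = 21.38/9.970 = 2.144 years.
Leg 2: speed unknown; τ_2 = 29.98/γ_2.
Total proper time: 2.144 + τ_2 = 21.87, so τ_2 = 21.87 − 2.144 = 19.73 years.
γ_2 = 29.98/19.73 = 1.520; β = √(1 − 1/γ²) = √0.5671.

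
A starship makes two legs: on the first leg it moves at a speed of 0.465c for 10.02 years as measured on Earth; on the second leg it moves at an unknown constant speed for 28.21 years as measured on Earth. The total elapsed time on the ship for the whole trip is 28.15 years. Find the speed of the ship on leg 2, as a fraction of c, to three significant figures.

Leg 1: γ = 1/√(1 − 0.465²) = 1/√0.7838 = 1.130; τ_1 = 10.02/1.130 = 8.871 years.
Leg 2: speed unknown; τ_2 = 28.21/γ_2.
Total proper time: 8.871 + τ_2 = 28.15, so τ_2 = 28.15 − 8.871 = 19.28 years.
γ_2 = 28.21/19.28 = 1.463; β = √(1 − 1/γ²) = √0.5329.

β = 0.730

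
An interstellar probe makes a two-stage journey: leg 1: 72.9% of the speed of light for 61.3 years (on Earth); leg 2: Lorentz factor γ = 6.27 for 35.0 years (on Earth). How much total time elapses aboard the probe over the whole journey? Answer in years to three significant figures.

τ = 47.5 years

Leg 1: β = 0.729; γ = 1/√(1 − 0.729²) = 1/√0.4686 = 1.461; τ_1 = 61.3/1.461 = 41.96 years.
Leg 2: γ = 6.27; τ_2 = 35.0/6.270 = 5.582 years.
Total: 41.96 + 5.582 years.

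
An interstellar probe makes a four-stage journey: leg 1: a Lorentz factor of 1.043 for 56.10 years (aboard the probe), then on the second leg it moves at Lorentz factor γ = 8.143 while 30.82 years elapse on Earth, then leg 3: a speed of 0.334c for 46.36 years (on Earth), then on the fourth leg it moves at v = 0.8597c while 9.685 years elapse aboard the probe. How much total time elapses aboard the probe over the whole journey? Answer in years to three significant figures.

Leg 1: 56.10 years is already measured aboard the probe.
Leg 2: γ = 8.143; τ_2 = 30.82/8.143 = 3.785 years.
Leg 3: γ = 1/√(1 − 0.334²) = 1/√0.8884 = 1.061; τ_3 = 46.36/1.061 = 43.70 years.
Leg 4: 9.685 years is already measured aboard the probe.
Total: 56.10 + 3.785 + 43.70 + 9.685 years.

τ = 113 years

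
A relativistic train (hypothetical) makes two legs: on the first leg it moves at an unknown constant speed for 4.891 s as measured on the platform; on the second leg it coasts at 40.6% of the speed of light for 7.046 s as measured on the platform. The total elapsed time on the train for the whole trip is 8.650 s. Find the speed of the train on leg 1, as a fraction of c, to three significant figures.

β = 0.892

Leg 1: speed unknown; τ_1 = 4.891/γ_1.
Leg 2: β = 0.406; γ = 1/√(1 − 0.406²) = 1/√0.8352 = 1.094; τ_2 = 7.046/1.094 = 6.439 s.
Total proper time: τ_1 + 6.439 = 8.650, so τ_1 = 8.650 − 6.439 = 2.211 s.
γ_1 = 4.891/2.211 = 2.212; β = √(1 − 1/γ²) = √0.7957.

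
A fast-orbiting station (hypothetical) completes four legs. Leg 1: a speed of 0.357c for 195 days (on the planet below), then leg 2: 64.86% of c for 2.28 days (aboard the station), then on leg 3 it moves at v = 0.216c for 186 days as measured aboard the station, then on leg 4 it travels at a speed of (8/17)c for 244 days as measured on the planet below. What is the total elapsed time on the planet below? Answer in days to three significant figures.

Leg 1: 195 days is already measured on the planet below.
Leg 2: β = 0.6486; γ = 1/√(1 − 0.6486²) = 1/√0.5793 = 1.314; Δt_2 = 1.314 × 2.28 = 2.996 days.
Leg 3: γ = 1/√(1 − 0.216²) = 1/√0.9533 = 1.024; Δt_3 = 1.024 × 186 = 190.5 days.
Leg 4: 244 days is already measured on the planet below.
Total: 195.0 + 2.996 + 190.5 + 244.0 days.

Δt = 632 days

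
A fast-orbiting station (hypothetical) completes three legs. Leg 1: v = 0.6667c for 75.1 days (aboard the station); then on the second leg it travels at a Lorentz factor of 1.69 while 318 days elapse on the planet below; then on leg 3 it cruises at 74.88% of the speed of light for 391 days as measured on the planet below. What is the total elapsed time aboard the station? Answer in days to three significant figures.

τ = 522 days

Leg 1: 75.1 days is already measured aboard the station.
Leg 2: γ = 1.69; τ_2 = 318/1.690 = 188.2 days.
Leg 3: β = 0.7488; γ = 1/√(1 − 0.7488²) = 1/√0.4393 = 1.509; τ_3 = 391/1.509 = 259.2 days.
Total: 75.10 + 188.2 + 259.2 days.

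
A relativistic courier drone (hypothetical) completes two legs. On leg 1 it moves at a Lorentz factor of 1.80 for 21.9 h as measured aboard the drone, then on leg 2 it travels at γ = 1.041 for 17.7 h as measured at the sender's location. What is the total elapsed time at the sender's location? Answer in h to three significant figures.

Leg 1: γ = 1.80; Δt_1 = 1.800 × 21.9 = 39.42 h.
Leg 2: 17.7 h is already measured at the sender's location.
Total: 39.42 + 17.70 h.

Δt = 57.1 h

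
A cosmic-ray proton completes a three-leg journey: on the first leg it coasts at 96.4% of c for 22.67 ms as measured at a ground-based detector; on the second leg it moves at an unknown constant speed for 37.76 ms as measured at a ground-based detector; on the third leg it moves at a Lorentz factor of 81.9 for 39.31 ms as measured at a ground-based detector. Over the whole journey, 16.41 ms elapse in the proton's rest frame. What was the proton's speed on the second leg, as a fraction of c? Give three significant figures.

β = 0.965

Leg 1: β = 0.964; γ = 1/√(1 − 0.964²) = 1/√0.07070 = 3.761; τ_1 = 22.67/3.761 = 6.028 ms.
Leg 2: speed unknown; τ_2 = 37.76/γ_2.
Leg 3: γ = 81.9; τ_3 = 39.31/81.90 = 0.4800 ms.
Total proper time: 6.028 + τ_2 + 0.4800 = 16.41, so τ_2 = 16.41 − 6.508 = 9.902 ms.
γ_2 = 37.76/9.902 = 3.813; β = √(1 − 1/γ²) = √0.9312.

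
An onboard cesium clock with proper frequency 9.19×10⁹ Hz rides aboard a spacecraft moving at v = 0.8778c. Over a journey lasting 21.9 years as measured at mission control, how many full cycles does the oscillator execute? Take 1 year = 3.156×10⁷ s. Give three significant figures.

N = 3.04×10¹⁸

γ = 1/√(1 − 0.8778²) = 1/√0.2295 = 2.088
The oscillator's own cycle count is N = f × τ where τ is the proper time aboard the spacecraft. τ = Δt/γ = 21.9/2.088 = 10.49 years = 3.311×10⁸ s.
N = 9.19×10⁹ × 3.311×10⁸ = 3.043×10¹⁸.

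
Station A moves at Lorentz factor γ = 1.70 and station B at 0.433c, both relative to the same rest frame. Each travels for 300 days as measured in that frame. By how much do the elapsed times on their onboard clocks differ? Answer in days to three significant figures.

A: γ = 1.70; τ_A = 300/1.700 = 176.5 days.
B: γ = 1/√(1 − 0.433²) = 1/√0.8125 = 1.109; τ_B = 300/1.109 = 270.4 days.

|τ_A − τ_B| = 93.9 days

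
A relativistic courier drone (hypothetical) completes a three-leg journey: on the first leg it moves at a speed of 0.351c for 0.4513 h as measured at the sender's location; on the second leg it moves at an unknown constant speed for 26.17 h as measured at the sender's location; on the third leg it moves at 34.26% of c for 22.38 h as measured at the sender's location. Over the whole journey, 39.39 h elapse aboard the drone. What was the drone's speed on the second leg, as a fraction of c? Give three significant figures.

Leg 1: γ = 1/√(1 − 0.351²) = 1/√0.8768 = 1.068; τ_1 = 0.4513/1.068 = 0.4226 h.
Leg 2: speed unknown; τ_2 = 26.17/γ_2.
Leg 3: β = 0.3426; γ = 1/√(1 − 0.3426²) = 1/√0.8826 = 1.064; τ_3 = 22.38/1.064 = 21.03 h.
Total proper time: 0.4226 + τ_2 + 21.03 = 39.39, so τ_2 = 39.39 − 21.45 = 17.94 h.
γ_2 = 26.17/17.94 = 1.459; β = √(1 − 1/γ²) = √0.5300.

β = 0.728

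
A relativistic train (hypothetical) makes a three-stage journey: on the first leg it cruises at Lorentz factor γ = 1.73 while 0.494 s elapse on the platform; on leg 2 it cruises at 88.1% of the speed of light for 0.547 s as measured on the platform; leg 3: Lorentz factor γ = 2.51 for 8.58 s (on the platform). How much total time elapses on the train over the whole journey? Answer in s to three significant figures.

τ = 3.96 s

Leg 1: γ = 1.73; τ_1 = 0.494/1.730 = 0.2855 s.
Leg 2: β = 0.881; γ = 1/√(1 − 0.881²) = 1/√0.2238 = 2.114; τ_2 = 0.547/2.114 = 0.2588 s.
Leg 3: γ = 2.51; τ_3 = 8.58/2.510 = 3.418 s.
Total: 0.2855 + 0.2588 + 3.418 s.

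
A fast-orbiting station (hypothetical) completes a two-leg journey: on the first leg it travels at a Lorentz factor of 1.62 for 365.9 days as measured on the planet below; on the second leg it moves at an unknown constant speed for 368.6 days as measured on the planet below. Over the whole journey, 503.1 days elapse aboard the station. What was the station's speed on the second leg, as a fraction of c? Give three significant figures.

Leg 1: γ = 1.62; τ_1 = 365.9/1.620 = 225.9 days.
Leg 2: speed unknown; τ_2 = 368.6/γ_2.
Total proper time: 225.9 + τ_2 = 503.1, so τ_2 = 503.1 − 225.9 = 277.2 days.
γ_2 = 368.6/277.2 = 1.330; β = √(1 − 1/γ²) = √0.4343.

β = 0.659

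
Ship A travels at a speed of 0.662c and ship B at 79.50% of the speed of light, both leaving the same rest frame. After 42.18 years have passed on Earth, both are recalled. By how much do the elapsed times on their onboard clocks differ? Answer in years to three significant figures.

A: γ = 1/√(1 − 0.662²) = 1/√0.5618 = 1.334; τ_A = 42.18/1.334 = 31.61 years.
B: β = 0.7950; γ = 1/√(1 − 0.7950²) = 1/√0.3680 = 1.649; τ_B = 42.18/1.649 = 25.59 years.

|τ_A − τ_B| = 6.03 years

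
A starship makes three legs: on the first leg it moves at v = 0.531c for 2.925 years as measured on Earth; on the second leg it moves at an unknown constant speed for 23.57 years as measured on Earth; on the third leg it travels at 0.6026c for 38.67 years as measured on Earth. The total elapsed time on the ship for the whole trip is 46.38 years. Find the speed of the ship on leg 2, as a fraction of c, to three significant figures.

Leg 1: γ = 1/√(1 − 0.531²) = 1/√0.7180 = 1.180; τ_1 = 2.925/1.180 = 2.479 years.
Leg 2: speed unknown; τ_2 = 23.57/γ_2.
Leg 3: γ = 1/√(1 − 0.6026²) = 1/√0.6369 = 1.253; τ_3 = 38.67/1.253 = 30.86 years.
Total proper time: 2.479 + τ_2 + 30.86 = 46.38, so τ_2 = 46.38 − 33.34 = 13.04 years.
γ_2 = 23.57/13.04 = 1.807; β = √(1 − 1/γ²) = √0.6939.

β = 0.833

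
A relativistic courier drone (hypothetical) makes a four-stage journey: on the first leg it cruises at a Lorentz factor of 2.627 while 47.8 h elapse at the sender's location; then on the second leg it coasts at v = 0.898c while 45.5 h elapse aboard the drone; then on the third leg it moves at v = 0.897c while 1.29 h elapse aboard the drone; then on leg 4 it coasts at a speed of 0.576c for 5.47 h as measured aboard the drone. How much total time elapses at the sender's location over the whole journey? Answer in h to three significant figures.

Leg 1: 47.8 h is already measured at the sender's location.
Leg 2: γ = 1/√(1 − 0.898²) = 1/√0.1936 = 2.273; Δt_2 = 2.273 × 45.5 = 103.4 h.
Leg 3: γ = 1/√(1 − 0.897²) = 1/√0.1954 = 2.262; Δt_3 = 2.262 × 1.29 = 2.918 h.
Leg 4: γ = 1/√(1 − 0.576²) = 1/√0.6682 = 1.223; Δt_4 = 1.223 × 5.47 = 6.692 h.
Total: 47.80 + 103.4 + 2.918 + 6.692 h.

Δt = 161 h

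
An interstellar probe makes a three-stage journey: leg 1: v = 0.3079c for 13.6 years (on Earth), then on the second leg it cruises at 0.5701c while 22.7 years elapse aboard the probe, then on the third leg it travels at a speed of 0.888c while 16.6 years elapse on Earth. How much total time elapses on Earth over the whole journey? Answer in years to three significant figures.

Δt = 57.8 years

Leg 1: 13.6 years is already measured on Earth.
Leg 2: γ = 1/√(1 − 0.5701²) = 1/√0.6750 = 1.217; Δt_2 = 1.217 × 22.7 = 27.63 years.
Leg 3: 16.6 years is already measured on Earth.
Total: 13.60 + 27.63 + 16.60 years.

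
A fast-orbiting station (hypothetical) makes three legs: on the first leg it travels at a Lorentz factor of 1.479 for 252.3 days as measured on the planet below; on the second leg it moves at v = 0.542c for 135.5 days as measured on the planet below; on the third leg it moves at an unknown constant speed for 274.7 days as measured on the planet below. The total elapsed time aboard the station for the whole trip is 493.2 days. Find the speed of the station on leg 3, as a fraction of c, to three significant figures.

Leg 1: γ = 1.479; τ_1 = 252.3/1.479 = 170.6 days.
Leg 2: γ = 1/√(1 − 0.542²) = 1/√0.7062 = 1.190; τ_2 = 135.5/1.190 = 113.9 days.
Leg 3: speed unknown; τ_3 = 274.7/γ_3.
Total proper time: 170.6 + 113.9 + τ_3 = 493.2, so τ_3 = 493.2 − 284.5 = 208.7 days.
γ_3 = 274.7/208.7 = 1.316; β = √(1 − 1/γ²) = √0.4226.

β = 0.650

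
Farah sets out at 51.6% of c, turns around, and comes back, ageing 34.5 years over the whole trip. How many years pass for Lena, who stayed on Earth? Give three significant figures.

Δt = 40.3 years

β = 0.516; γ = 1/√(1 − 0.516²) = 1/√0.7337 = 1.167
Earth-frame duration is the dilated interval: Δt = γτ = 1.167 × 34.5 years.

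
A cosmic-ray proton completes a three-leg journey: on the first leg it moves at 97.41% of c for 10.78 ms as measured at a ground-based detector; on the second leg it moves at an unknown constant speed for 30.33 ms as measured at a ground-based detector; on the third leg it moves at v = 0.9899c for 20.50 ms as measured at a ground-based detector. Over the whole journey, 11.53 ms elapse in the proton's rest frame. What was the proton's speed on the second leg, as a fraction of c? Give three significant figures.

β = 0.979

Leg 1: β = 0.9741; γ = 1/√(1 − 0.9741²) = 1/√0.05113 = 4.422; τ_1 = 10.78/4.422 = 2.438 ms.
Leg 2: speed unknown; τ_2 = 30.33/γ_2.
Leg 3: γ = 1/√(1 − 0.9899²) = 1/√0.02010 = 7.054; τ_3 = 20.50/7.054 = 2.906 ms.
Total proper time: 2.438 + τ_2 + 2.906 = 11.53, so τ_2 = 11.53 − 5.344 = 6.186 ms.
γ_2 = 30.33/6.186 = 4.903; β = √(1 − 1/γ²) = √0.9584.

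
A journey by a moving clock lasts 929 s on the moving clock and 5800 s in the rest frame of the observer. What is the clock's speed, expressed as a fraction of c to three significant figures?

β = 0.987

The proper time is measured on the moving clock (both events occur at the clock's location); Δt is measured in the rest frame of the observer. γ = Δt/τ = 5800/929 = 6.243.
β = √(1 − 1/γ²) = √(1 − 0.02566) = √0.9743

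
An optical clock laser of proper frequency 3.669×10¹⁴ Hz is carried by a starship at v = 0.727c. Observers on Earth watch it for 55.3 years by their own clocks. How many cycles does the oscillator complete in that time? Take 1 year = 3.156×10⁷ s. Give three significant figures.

γ = 1/√(1 − 0.727²) = 1/√0.4715 = 1.456
During 55.3 years of lab time, the oscillator's proper time advances by τ = Δt/γ = 55.3/1.456 = 37.97 years = 1.198×10⁹ s.
N = f × τ = 3.669×10¹⁴ × 1.198×10⁹ = 4.397×10²³.

N = 4.40×10²³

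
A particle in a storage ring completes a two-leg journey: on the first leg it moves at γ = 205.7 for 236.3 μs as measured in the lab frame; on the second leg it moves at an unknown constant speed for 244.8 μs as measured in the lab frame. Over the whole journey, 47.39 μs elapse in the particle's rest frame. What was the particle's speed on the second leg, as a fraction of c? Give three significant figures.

Leg 1: γ = 205.7; τ_1 = 236.3/205.7 = 1.149 μs.
Leg 2: speed unknown; τ_2 = 244.8/γ_2.
Total proper time: 1.149 + τ_2 = 47.39, so τ_2 = 47.39 − 1.149 = 46.24 μs.
γ_2 = 244.8/46.24 = 5.294; β = √(1 − 1/γ²) = √0.9643.

β = 0.982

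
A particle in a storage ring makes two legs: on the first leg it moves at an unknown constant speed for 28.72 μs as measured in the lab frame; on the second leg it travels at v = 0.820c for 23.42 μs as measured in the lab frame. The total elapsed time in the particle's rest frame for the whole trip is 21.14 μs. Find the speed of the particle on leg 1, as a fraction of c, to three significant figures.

β = 0.963

Leg 1: speed unknown; τ_1 = 28.72/γ_1.
Leg 2: γ = 1/√(1 − 0.820²) = 1/√0.3276 = 1.747; τ_2 = 23.42/1.747 = 13.40 μs.
Total proper time: τ_1 + 13.40 = 21.14, so τ_1 = 21.14 − 13.40 = 7.735 μs.
γ_1 = 28.72/7.735 = 3.713; β = √(1 − 1/γ²) = √0.9275.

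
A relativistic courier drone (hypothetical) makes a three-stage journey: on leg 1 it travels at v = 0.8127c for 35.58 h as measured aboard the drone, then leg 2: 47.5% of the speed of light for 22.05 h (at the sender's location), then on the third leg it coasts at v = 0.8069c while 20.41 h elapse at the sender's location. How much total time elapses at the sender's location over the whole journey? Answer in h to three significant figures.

Δt = 104 h

Leg 1: γ = 1/√(1 − 0.8127²) = 1/√0.3395 = 1.716; Δt_1 = 1.716 × 35.58 = 61.06 h.
Leg 2: 22.05 h is already measured at the sender's location.
Leg 3: 20.41 h is already measured at the sender's location.
Total: 61.06 + 22.05 + 20.41 h.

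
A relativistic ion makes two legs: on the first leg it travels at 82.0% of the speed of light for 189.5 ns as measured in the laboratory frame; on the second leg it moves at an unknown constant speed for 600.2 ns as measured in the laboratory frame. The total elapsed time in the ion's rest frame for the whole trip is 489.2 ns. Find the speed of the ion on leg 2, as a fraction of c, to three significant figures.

β = 0.773

Leg 1: β = 0.820; γ = 1/√(1 − 0.820²) = 1/√0.3276 = 1.747; τ_1 = 189.5/1.747 = 108.5 ns.
Leg 2: speed unknown; τ_2 = 600.2/γ_2.
Total proper time: 108.5 + τ_2 = 489.2, so τ_2 = 489.2 − 108.5 = 380.7 ns.
γ_2 = 600.2/380.7 = 1.576; β = √(1 − 1/γ²) = √0.5976.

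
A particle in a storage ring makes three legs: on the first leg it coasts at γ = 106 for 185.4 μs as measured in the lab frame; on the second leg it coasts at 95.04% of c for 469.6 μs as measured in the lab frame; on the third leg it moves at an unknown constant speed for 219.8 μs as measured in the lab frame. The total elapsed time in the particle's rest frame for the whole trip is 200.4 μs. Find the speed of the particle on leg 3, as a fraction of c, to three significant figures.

Leg 1: γ = 106; τ_1 = 185.4/106.0 = 1.749 μs.
Leg 2: β = 0.9504; γ = 1/√(1 − 0.9504²) = 1/√0.09674 = 3.215; τ_2 = 469.6/3.215 = 146.1 μs.
Leg 3: speed unknown; τ_3 = 219.8/γ_3.
Total proper time: 1.749 + 146.1 + τ_3 = 200.4, so τ_3 = 200.4 − 147.8 = 52.59 μs.
γ_3 = 219.8/52.59 = 4.179; β = √(1 − 1/γ²) = √0.9428.

β = 0.971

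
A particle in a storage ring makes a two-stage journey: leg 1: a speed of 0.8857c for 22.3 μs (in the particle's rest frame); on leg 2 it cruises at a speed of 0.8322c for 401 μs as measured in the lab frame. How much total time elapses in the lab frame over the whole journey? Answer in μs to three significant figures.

Δt = 449 μs

Leg 1: γ = 1/√(1 − 0.8857²) = 1/√0.2155 = 2.154; Δt_1 = 2.154 × 22.3 = 48.03 μs.
Leg 2: 401 μs is already measured in the lab frame.
Total: 48.03 + 401.0 μs.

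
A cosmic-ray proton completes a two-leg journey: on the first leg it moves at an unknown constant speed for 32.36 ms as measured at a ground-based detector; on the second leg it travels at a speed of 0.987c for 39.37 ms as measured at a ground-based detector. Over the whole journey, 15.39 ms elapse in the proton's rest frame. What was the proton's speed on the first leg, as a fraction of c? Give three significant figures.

β = 0.960

Leg 1: speed unknown; τ_1 = 32.36/γ_1.
Leg 2: γ = 1/√(1 − 0.987²) = 1/√0.02583 = 6.222; τ_2 = 39.37/6.222 = 6.328 ms.
Total proper time: τ_1 + 6.328 = 15.39, so τ_1 = 15.39 − 6.328 = 9.062 ms.
γ_1 = 32.36/9.062 = 3.571; β = √(1 − 1/γ²) = √0.9216.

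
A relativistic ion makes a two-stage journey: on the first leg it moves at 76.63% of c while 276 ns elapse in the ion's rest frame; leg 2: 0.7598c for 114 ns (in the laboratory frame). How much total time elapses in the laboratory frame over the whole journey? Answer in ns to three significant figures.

Δt = 544 ns

Leg 1: β = 0.7663; γ = 1/√(1 − 0.7663²) = 1/√0.4128 = 1.556; Δt_1 = 1.556 × 276 = 429.6 ns.
Leg 2: 114 ns is already measured in the laboratory frame.
Total: 429.6 + 114.0 ns.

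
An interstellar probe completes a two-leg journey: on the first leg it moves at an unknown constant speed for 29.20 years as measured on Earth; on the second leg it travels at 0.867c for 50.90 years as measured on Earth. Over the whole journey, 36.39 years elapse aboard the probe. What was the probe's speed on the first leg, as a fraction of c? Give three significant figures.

Leg 1: speed unknown; τ_1 = 29.20/γ_1.
Leg 2: γ = 1/√(1 − 0.867²) = 1/√0.2483 = 2.007; τ_2 = 50.90/2.007 = 25.36 years.
Total proper time: τ_1 + 25.36 = 36.39, so τ_1 = 36.39 − 25.36 = 11.03 years.
γ_1 = 29.20/11.03 = 2.648; β = √(1 − 1/γ²) = √0.8574.

β = 0.926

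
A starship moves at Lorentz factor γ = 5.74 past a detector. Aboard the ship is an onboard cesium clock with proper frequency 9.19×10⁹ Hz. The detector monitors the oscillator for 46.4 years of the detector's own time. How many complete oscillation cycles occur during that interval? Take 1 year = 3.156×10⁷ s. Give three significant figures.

γ = 5.74
During 46.4 years of lab time, the oscillator's proper time advances by τ = Δt/γ = 46.4/5.740 = 8.084 years = 2.551×10⁸ s.
N = f × τ = 9.19×10⁹ × 2.551×10⁸ = 2.345×10¹⁸.

N = 2.34×10¹⁸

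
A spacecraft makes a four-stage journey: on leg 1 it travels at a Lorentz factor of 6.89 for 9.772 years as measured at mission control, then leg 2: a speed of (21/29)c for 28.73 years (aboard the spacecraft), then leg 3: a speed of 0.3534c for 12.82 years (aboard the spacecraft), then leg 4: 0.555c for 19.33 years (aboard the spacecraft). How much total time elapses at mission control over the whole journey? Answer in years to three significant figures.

Leg 1: 9.772 years is already measured at mission control.
Leg 2: γ = 1/√(1 − (21/29)²) = 29/20 = 1.450; Δt_2 = 1.450 × 28.73 = 41.66 years.
Leg 3: γ = 1/√(1 − 0.3534²) = 1/√0.8751 = 1.069; Δt_3 = 1.069 × 12.82 = 13.70 years.
Leg 4: γ = 1/√(1 − 0.555²) = 1/√0.6920 = 1.202; Δt_4 = 1.202 × 19.33 = 23.24 years.
Total: 9.772 + 41.66 + 13.70 + 23.24 years.

Δt = 88.4 years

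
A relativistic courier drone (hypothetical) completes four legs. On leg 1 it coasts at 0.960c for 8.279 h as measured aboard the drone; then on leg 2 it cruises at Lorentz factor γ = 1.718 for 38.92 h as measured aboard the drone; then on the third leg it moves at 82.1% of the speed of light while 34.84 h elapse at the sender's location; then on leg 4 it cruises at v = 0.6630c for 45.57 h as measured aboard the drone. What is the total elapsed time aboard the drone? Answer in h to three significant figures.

Leg 1: 8.279 h is already measured aboard the drone.
Leg 2: 38.92 h is already measured aboard the drone.
Leg 3: β = 0.821; γ = 1/√(1 − 0.821²) = 1/√0.3260 = 1.752; τ_3 = 34.84/1.752 = 19.89 h.
Leg 4: 45.57 h is already measured aboard the drone.
Total: 8.279 + 38.92 + 19.89 + 45.57 h.

τ = 113 h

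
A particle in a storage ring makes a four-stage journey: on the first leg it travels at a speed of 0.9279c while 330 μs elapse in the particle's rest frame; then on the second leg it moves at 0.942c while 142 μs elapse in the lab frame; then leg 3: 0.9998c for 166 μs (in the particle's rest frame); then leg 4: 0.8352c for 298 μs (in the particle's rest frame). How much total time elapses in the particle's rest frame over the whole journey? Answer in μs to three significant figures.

Leg 1: 330 μs is already measured in the particle's rest frame.
Leg 2: γ = 1/√(1 − 0.942²) = 1/√0.1126 = 2.980; τ_2 = 142/2.980 = 47.66 μs.
Leg 3: 166 μs is already measured in the particle's rest frame.
Leg 4: 298 μs is already measured in the particle's rest frame.
Total: 330.0 + 47.66 + 166.0 + 298.0 μs.

τ = 842 μs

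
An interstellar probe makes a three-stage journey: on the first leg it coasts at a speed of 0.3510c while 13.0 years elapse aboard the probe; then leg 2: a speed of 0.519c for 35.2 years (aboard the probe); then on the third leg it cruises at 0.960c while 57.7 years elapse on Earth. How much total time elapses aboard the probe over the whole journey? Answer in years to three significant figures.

τ = 64.4 years

Leg 1: 13.0 years is already measured aboard the probe.
Leg 2: 35.2 years is already measured aboard the probe.
Leg 3: γ = 1/√(1 − 0.960²) = 25/7 ≈ 3.571; τ_3 = 57.7/3.571 = 16.16 years.
Total: 13.00 + 35.20 + 16.16 years.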